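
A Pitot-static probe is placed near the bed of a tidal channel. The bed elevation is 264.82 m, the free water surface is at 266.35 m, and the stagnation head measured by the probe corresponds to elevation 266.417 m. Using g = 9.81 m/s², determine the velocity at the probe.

v ≈ 1.15 m/s

Near the bed, under hydrostatic conditions, the piezometric head (z + ψ) equals the free-surface elevation, 266.35 m.
Velocity head = total − piezometric = 266.417 − 266.35 = 0.067 m.
v = √(2g·h_v) = √(2 × 9.81 × 0.067) = 1.15 m/s.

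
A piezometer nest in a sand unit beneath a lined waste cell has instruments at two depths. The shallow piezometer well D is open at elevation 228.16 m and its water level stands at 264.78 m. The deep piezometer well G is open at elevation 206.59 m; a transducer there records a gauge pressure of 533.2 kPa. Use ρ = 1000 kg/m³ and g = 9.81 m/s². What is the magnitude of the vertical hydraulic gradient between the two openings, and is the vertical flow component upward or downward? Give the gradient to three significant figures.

|i_v| ≈ 0.178; vertical flow is downward

Total head at well D: h = 264.78 m (water level in the standpipe).
Pressure head at well G: ψ = P/(ρg) = 533.2×1000 / (1000 × 9.81) = 54.35 m.
Total head at well G: h = z + ψ = 206.59 + 54.35 = 260.94 m.
Δh = h(well D) − h(well G) = 264.78 − 260.94 = 3.84 m.
Vertical separation Δz = 228.16 − 206.59 = 21.57 m.
|i_v| = |Δh| / Δz = 3.84 / 21.57 = 0.178.
Head is higher in the shallow piezometer, so vertical flow is downward (recharge condition).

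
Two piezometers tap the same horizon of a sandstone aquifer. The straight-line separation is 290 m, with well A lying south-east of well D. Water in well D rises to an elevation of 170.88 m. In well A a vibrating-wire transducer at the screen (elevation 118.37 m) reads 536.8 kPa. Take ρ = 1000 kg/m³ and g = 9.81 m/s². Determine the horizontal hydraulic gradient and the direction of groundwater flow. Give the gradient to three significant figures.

Total head at well D: h = 170.88 m (water level in the piezometer is the total head).
Pressure head at well A: ψ = P/(ρg) = 536.8×1000 / (1000 × 9.81) = 54.72 m.
Total head at well A: h = z + ψ = 118.37 + 54.72 = 173.09 m.
Head difference: h(well D) − h(well A) = 170.88 − 173.09 = -2.21 m.
Hydraulic gradient: i = |Δh| / L = 2.21 / 290 = 0.00762.
Flow is from higher to lower head: from well A toward well D, i.e. toward the north-west.

i ≈ 0.00762; groundwater flows toward the north-west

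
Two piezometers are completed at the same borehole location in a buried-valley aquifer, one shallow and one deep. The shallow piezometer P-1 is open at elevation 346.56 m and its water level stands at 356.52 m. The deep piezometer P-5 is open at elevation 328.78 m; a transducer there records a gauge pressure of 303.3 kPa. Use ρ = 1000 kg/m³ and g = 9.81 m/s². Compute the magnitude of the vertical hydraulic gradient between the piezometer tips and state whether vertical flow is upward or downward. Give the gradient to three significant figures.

Total head at P-1: h = 356.52 m (water level in the standpipe).
Pressure head at P-5: ψ = P/(ρg) = 303.3×1000 / (1000 × 9.81) = 30.92 m.
Total head at P-5: h = z + ψ = 328.78 + 30.92 = 359.70 m.
Δh = h(P-1) − h(P-5) = 356.52 − 359.70 = -3.18 m.
Vertical separation Δz = 346.56 − 328.78 = 17.78 m.
|i_v| = |Δh| / Δz = 3.18 / 17.78 = 0.179.
Head is higher in the deep piezometer, so vertical flow is upward (discharge condition).

|i_v| ≈ 0.179; vertical flow is upward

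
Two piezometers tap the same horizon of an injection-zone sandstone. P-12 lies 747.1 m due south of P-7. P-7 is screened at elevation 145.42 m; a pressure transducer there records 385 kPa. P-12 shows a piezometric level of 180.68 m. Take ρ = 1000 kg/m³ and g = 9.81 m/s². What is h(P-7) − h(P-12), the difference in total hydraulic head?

Δh ≈ 3.99 m

Pressure head at P-7: ψ = P/(ρg) = 385×1000 / (1000 × 9.81) = 39.25 m.
Total head at P-7: h = z + ψ = 145.42 + 39.25 = 184.67 m.
Total head at P-12: h = 180.68 m (water level in the piezometer is the total head).
Head difference: h(P-7) − h(P-12) = 184.67 − 180.68 = 3.99 m.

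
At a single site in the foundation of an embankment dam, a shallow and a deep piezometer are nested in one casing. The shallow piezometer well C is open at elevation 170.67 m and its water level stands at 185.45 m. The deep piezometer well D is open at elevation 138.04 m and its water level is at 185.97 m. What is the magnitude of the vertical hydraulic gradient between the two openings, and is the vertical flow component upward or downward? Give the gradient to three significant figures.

Total head at well C: h = 185.45 m (water level in the standpipe).
Total head at well D: h = 185.97 m.
Δh = h(well C) − h(well D) = 185.45 − 185.97 = -0.52 m.
Vertical separation Δz = 170.67 − 138.04 = 32.63 m.
|i_v| = |Δh| / Δz = 0.52 / 32.63 = 0.0159.
Head is higher in the deep piezometer, so vertical flow is upward (discharge condition).

|i_v| ≈ 0.0159; vertical flow is upward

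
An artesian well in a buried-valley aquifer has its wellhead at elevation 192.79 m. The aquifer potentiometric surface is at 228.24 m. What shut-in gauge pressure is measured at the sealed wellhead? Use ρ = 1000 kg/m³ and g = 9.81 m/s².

Head above the cap: Δh = 228.24 − 192.79 = 35.45 m.
P = ρgΔh = 1000 × 9.81 × 35.45 = 347764 Pa ≈ 348 kPa.

P ≈ 348 kPa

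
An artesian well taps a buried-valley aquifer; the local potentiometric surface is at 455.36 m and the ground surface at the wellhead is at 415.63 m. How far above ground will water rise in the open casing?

≈ 39.73 m above ground

Water rises to the potentiometric surface, so the rise above ground = 455.36 − 415.63 = 39.73 m.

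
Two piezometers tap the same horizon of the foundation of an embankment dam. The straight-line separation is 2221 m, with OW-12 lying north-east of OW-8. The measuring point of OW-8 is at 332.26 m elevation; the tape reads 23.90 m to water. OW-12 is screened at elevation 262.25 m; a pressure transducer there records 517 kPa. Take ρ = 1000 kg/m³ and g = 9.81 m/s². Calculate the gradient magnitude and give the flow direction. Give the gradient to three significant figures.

Total head at OW-8: h = 332.26 − 23.90 = 308.36 m.
Pressure head at OW-12: ψ = P/(ρg) = 517×1000 / (1000 × 9.81) = 52.70 m.
Total head at OW-12: h = z + ψ = 262.25 + 52.70 = 314.95 m.
Head difference: h(OW-8) − h(OW-12) = 308.36 − 314.95 = -6.59 m.
Hydraulic gradient: i = |Δh| / L = 6.59 / 2221 = 0.00297.
Flow is from higher to lower head: from OW-12 toward OW-8, i.e. toward the south-west.

i ≈ 0.00297; groundwater flows toward the south-west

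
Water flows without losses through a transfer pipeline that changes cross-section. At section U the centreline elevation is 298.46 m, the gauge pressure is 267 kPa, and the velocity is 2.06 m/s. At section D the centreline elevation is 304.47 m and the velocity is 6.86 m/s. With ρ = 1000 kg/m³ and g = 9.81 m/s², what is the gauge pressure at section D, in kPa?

Pressure head at U: ψ₁ = P₁/(ρg) = 267×1000 / (1000 × 9.81) = 27.22 m.
Velocity heads: v₁²/2g = 2.06²/19.62 = 0.216 m; v₂²/2g = 6.86²/19.62 = 2.399 m.
Total head H = z₁ + ψ₁ + v₁²/2g = 298.46 + 27.22 + 0.216 = 325.90 m.
ψ₂ = H − z₂ − v₂²/2g = 325.90 − 304.47 − 2.399 = 19.03 m.
P₂ = ρgψ₂ = 1000 × 9.81 × 19.03 ≈ 187 kPa.

P₂ ≈ 187 kPa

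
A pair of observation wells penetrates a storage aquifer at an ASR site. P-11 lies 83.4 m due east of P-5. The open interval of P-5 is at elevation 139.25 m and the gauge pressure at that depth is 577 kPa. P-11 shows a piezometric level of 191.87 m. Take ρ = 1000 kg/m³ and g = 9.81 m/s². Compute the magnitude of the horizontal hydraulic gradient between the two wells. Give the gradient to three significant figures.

i ≈ 0.0743

Pressure head at P-5: ψ = P/(ρg) = 577×1000 / (1000 × 9.81) = 58.82 m.
Total head at P-5: h = z + ψ = 139.25 + 58.82 = 198.07 m.
Total head at P-11: h = 191.87 m (water level in the piezometer is the total head).
Head difference: h(P-5) − h(P-11) = 198.07 − 191.87 = 6.20 m.
Hydraulic gradient: i = |Δh| / L = 6.20 / 83.4 = 0.0743.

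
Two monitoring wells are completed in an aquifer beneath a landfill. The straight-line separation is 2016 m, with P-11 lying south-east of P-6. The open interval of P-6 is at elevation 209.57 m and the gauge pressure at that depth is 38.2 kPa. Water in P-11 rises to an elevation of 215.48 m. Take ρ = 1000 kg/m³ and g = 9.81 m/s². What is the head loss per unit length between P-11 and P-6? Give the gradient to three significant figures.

Pressure head at P-6: ψ = P/(ρg) = 38.2×1000 / (1000 × 9.81) = 3.89 m.
Total head at P-6: h = z + ψ = 209.57 + 3.89 = 213.46 m.
Total head at P-11: h = 215.48 m (water level in the piezometer is the total head).
Head difference: h(P-6) − h(P-11) = 213.46 − 215.48 = -2.02 m.
Hydraulic gradient: i = |Δh| / L = 2.02 / 2016 = 0.00100.

i ≈ 0.00100 m/m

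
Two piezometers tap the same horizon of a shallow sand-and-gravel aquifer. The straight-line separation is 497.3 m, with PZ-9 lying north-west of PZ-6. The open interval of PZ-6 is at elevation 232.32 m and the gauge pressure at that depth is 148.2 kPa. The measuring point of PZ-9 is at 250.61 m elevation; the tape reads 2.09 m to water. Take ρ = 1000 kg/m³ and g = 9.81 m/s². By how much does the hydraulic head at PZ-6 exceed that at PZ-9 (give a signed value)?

Pressure head at PZ-6: ψ = P/(ρg) = 148.2×1000 / (1000 × 9.81) = 15.11 m.
Total head at PZ-6: h = z + ψ = 232.32 + 15.11 = 247.43 m.
Total head at PZ-9: h = 250.61 − 2.09 = 248.52 m.
Head difference: h(PZ-6) − h(PZ-9) = 247.43 − 248.52 = -1.09 m.

Δh ≈ -1.09 m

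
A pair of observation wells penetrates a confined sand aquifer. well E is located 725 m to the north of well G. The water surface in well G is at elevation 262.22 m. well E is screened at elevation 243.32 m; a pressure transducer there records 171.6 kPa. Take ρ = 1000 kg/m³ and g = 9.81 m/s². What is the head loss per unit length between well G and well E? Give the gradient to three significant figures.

Total head at well G: h = 262.22 m (water level in the piezometer is the total head).
Pressure head at well E: ψ = P/(ρg) = 171.6×1000 / (1000 × 9.81) = 17.49 m.
Total head at well E: h = z + ψ = 243.32 + 17.49 = 260.81 m.
Head difference: h(well G) − h(well E) = 262.22 − 260.81 = 1.41 m.
Hydraulic gradient: i = |Δh| / L = 1.41 / 725 = 0.00194.

i ≈ 0.00194 m/m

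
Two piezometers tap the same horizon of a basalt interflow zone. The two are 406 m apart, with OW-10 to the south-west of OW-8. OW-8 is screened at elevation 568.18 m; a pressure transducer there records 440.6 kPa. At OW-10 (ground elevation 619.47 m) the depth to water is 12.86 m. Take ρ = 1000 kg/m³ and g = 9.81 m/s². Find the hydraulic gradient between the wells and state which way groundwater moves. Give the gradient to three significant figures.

i ≈ 0.0160; groundwater flows toward the south-west

Pressure head at OW-8: ψ = P/(ρg) = 440.6×1000 / (1000 × 9.81) = 44.91 m.
Total head at OW-8: h = z + ψ = 568.18 + 44.91 = 613.09 m.
Total head at OW-10: h = 619.47 − 12.86 = 606.61 m.
Head difference: h(OW-8) − h(OW-10) = 613.09 − 606.61 = 6.48 m.
Hydraulic gradient: i = |Δh| / L = 6.48 / 406 = 0.0160.
Flow is from higher to lower head: from OW-8 toward OW-10, i.e. toward the south-west.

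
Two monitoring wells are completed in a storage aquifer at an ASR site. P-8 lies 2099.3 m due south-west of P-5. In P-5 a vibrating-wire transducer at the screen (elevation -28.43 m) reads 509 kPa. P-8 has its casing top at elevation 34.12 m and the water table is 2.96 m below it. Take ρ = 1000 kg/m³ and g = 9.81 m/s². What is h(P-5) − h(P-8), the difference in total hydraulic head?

Δh ≈ -7.70 m

Pressure head at P-5: ψ = P/(ρg) = 509×1000 / (1000 × 9.81) = 51.89 m.
Total head at P-5: h = z + ψ = -28.43 + 51.89 = 23.46 m.
Total head at P-8: h = 34.12 − 2.96 = 31.16 m.
Head difference: h(P-5) − h(P-8) = 23.46 − 31.16 = -7.70 m.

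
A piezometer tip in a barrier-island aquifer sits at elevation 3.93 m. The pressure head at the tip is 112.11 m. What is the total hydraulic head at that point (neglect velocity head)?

h = z + ψ = 3.93 + 112.11 = 116.04 m.

h ≈ 116.04 m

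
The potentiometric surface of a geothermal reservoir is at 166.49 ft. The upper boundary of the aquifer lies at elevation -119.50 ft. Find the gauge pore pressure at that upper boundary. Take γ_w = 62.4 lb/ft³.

P ≈ 124 psi

Pressure head at the aquifer top: ψ = h − z = 166.49 − (-119.50) = 285.99 ft.
P = γψ/144 = 62.4 × 285.99 / 144 = 124 psi.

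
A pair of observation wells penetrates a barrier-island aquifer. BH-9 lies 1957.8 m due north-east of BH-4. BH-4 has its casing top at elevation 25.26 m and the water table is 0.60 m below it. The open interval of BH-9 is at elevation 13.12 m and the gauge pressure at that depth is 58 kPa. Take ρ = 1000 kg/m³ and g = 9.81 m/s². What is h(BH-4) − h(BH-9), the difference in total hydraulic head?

Δh ≈ 5.63 m

Total head at BH-4: h = 25.26 − 0.60 = 24.66 m.
Pressure head at BH-9: ψ = P/(ρg) = 58×1000 / (1000 × 9.81) = 5.91 m.
Total head at BH-9: h = z + ψ = 13.12 + 5.91 = 19.03 m.
Head difference: h(BH-4) − h(BH-9) = 24.66 − 19.03 = 5.63 m.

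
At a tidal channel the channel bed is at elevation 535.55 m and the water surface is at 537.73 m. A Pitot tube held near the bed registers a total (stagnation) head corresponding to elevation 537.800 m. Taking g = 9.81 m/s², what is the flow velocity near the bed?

v ≈ 1.17 m/s

Near the bed, under hydrostatic conditions, the piezometric head (z + ψ) equals the free-surface elevation, 537.73 m.
Velocity head = total − piezometric = 537.800 − 537.73 = 0.070 m.
v = √(2g·h_v) = √(2 × 9.81 × 0.070) = 1.17 m/s.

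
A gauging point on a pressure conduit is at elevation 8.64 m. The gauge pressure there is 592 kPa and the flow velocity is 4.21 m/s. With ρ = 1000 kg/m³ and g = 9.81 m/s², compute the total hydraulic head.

Pressure head ψ = P/(ρg) = 592×1000 / (1000 × 9.81) = 60.35 m.
Velocity head = v²/(2g) = 4.21² / (2 × 9.81) = 0.903 m.
h = z + ψ + v²/(2g) = 8.64 + 60.35 + 0.903 = 69.89 m.

h ≈ 69.89 m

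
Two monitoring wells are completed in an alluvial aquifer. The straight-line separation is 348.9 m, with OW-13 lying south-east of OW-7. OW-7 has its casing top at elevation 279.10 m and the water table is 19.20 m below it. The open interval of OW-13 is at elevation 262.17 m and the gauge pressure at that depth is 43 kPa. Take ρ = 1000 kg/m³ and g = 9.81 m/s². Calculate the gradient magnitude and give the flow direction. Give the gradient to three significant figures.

i ≈ 0.0191; groundwater flows toward the north-west

Total head at OW-7: h = 279.10 − 19.20 = 259.90 m.
Pressure head at OW-13: ψ = P/(ρg) = 43×1000 / (1000 × 9.81) = 4.38 m.
Total head at OW-13: h = z + ψ = 262.17 + 4.38 = 266.55 m.
Head difference: h(OW-7) − h(OW-13) = 259.90 − 266.55 = -6.65 m.
Hydraulic gradient: i = |Δh| / L = 6.65 / 348.9 = 0.0191.
Flow is from higher to lower head: from OW-13 toward OW-7, i.e. toward the north-west.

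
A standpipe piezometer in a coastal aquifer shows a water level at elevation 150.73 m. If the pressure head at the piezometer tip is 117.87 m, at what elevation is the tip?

z ≈ 32.86 m

z = h − ψ = 150.73 − 117.87 = 32.86 m.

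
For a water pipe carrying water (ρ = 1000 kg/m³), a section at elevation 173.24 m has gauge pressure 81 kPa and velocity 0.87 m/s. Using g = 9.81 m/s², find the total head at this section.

Pressure head ψ = P/(ρg) = 81×1000 / (1000 × 9.81) = 8.26 m.
Velocity head = v²/(2g) = 0.87² / (2 × 9.81) = 0.039 m.
h = z + ψ + v²/(2g) = 173.24 + 8.26 + 0.039 = 181.54 m.

h ≈ 181.54 m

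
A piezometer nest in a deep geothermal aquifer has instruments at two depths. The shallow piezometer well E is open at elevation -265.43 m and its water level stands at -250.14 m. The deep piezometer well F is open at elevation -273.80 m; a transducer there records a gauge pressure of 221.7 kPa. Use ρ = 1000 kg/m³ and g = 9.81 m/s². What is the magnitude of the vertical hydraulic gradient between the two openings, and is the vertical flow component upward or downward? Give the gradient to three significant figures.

Total head at well E: h = -250.14 m (water level in the standpipe).
Pressure head at well F: ψ = P/(ρg) = 221.7×1000 / (1000 × 9.81) = 22.60 m.
Total head at well F: h = z + ψ = -273.80 + 22.60 = -251.20 m.
Δh = h(well E) − h(well F) = -250.14 − (-251.20) = 1.06 m.
Vertical separation Δz = -265.43 − (-273.80) = 8.37 m.
|i_v| = |Δh| / Δz = 1.06 / 8.37 = 0.127.
Head is higher in the shallow piezometer, so vertical flow is downward (recharge condition).

|i_v| ≈ 0.127; vertical flow is downward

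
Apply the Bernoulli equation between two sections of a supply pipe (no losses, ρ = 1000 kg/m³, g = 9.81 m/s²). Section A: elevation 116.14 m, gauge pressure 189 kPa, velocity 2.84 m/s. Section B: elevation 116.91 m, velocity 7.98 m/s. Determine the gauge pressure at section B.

P₂ ≈ 154 kPa

Pressure head at A: ψ₁ = P₁/(ρg) = 189×1000 / (1000 × 9.81) = 19.27 m.
Velocity heads: v₁²/2g = 2.84²/19.62 = 0.411 m; v₂²/2g = 7.98²/19.62 = 3.246 m.
Total head H = z₁ + ψ₁ + v₁²/2g = 116.14 + 19.27 + 0.411 = 135.82 m.
ψ₂ = H − z₂ − v₂²/2g = 135.82 − 116.91 − 3.246 = 15.66 m.
P₂ = ρgψ₂ = 1000 × 9.81 × 15.66 ≈ 154 kPa.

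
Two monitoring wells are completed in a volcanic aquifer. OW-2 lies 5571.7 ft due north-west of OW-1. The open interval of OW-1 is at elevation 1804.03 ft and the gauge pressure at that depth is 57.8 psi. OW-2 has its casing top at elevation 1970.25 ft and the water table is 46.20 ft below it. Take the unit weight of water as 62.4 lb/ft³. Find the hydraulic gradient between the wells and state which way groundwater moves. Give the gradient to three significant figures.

Pressure head at OW-1: ψ = 144·P/γ = 144 × 57.8 / 62.4 = 133.38 ft.
Total head at OW-1: h = z + ψ = 1804.03 + 133.38 = 1937.41 ft.
Total head at OW-2: h = 1970.25 − 46.20 = 1924.05 ft.
Head difference: h(OW-1) − h(OW-2) = 1937.41 − 1924.05 = 13.36 ft.
Hydraulic gradient: i = |Δh| / L = 13.36 / 5571.7 = 0.00240.
Flow is from higher to lower head: from OW-1 toward OW-2, i.e. toward the north-west.

i ≈ 0.00240; groundwater flows toward the north-west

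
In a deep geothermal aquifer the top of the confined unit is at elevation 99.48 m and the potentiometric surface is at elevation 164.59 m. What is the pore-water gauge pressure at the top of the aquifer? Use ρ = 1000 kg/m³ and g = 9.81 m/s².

Pressure head at the aquifer top: ψ = h − z = 164.59 − 99.48 = 65.11 m.
P = ρgψ = 1000 × 9.81 × 65.11 = 638729 Pa ≈ 639 kPa.

P ≈ 639 kPa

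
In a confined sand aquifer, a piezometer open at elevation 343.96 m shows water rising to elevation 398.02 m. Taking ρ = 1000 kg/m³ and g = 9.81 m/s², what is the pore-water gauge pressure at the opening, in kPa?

P ≈ 530 kPa

Pressure head ψ = h − z = 398.02 − 343.96 = 54.06 m.
P = ρgψ = 1000 × 9.81 × 54.06 = 530329 Pa ≈ 530 kPa.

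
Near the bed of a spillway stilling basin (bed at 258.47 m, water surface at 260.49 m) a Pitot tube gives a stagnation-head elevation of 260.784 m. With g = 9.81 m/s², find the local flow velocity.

Near the bed, under hydrostatic conditions, the piezometric head (z + ψ) equals the free-surface elevation, 260.49 m.
Velocity head = total − piezometric = 260.784 − 260.49 = 0.294 m.
v = √(2g·h_v) = √(2 × 9.81 × 0.294) = 2.40 m/s.

v ≈ 2.40 m/s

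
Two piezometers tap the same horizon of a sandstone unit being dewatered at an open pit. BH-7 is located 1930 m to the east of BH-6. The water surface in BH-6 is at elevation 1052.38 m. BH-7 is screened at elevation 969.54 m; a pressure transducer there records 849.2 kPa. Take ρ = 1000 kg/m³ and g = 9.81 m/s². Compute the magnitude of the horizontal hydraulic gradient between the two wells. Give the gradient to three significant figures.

i ≈ 0.00193

Total head at BH-6: h = 1052.38 m (water level in the piezometer is the total head).
Pressure head at BH-7: ψ = P/(ρg) = 849.2×1000 / (1000 × 9.81) = 86.56 m.
Total head at BH-7: h = z + ψ = 969.54 + 86.56 = 1056.10 m.
Head difference: h(BH-6) − h(BH-7) = 1052.38 − 1056.10 = -3.72 m.
Hydraulic gradient: i = |Δh| / L = 3.72 / 1930 = 0.00193.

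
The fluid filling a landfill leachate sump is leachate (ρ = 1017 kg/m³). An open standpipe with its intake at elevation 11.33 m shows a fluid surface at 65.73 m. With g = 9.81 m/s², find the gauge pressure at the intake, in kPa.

Pressure head ψ = h − z = 65.73 − 11.33 = 54.40 m.
P = ρgψ = 1017 × 9.81 × 54.40 = 542736 Pa ≈ 543 kPa.

P ≈ 543 kPa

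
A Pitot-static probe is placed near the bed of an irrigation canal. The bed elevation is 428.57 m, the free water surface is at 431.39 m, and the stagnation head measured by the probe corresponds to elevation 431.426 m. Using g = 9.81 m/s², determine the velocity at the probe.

Near the bed, under hydrostatic conditions, the piezometric head (z + ψ) equals the free-surface elevation, 431.39 m.
Velocity head = total − piezometric = 431.426 − 431.39 = 0.036 m.
v = √(2g·h_v) = √(2 × 9.81 × 0.036) = 0.840 m/s.

v ≈ 0.840 m/s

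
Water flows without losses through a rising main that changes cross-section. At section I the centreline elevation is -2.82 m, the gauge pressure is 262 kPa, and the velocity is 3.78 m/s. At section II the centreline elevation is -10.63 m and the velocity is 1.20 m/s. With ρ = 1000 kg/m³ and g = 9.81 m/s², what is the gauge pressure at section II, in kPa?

Pressure head at I: ψ₁ = P₁/(ρg) = 262×1000 / (1000 × 9.81) = 26.71 m.
Velocity heads: v₁²/2g = 3.78²/19.62 = 0.728 m; v₂²/2g = 1.20²/19.62 = 0.073 m.
Total head H = z₁ + ψ₁ + v₁²/2g = -2.82 + 26.71 + 0.728 = 24.62 m.
ψ₂ = H − z₂ − v₂²/2g = 24.62 − (-10.63) − 0.073 = 35.18 m.
P₂ = ρgψ₂ = 1000 × 9.81 × 35.18 ≈ 345 kPa.

P₂ ≈ 345 kPa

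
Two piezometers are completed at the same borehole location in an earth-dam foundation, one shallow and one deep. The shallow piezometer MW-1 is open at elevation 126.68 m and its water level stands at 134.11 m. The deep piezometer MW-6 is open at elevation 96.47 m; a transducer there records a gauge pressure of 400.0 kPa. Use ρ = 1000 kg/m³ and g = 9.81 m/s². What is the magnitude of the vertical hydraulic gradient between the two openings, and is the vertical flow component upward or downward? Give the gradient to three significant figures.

Total head at MW-1: h = 134.11 m (water level in the standpipe).
Pressure head at MW-6: ψ = P/(ρg) = 400.0×1000 / (1000 × 9.81) = 40.77 m.
Total head at MW-6: h = z + ψ = 96.47 + 40.77 = 137.24 m.
Δh = h(MW-1) − h(MW-6) = 134.11 − 137.24 = -3.13 m.
Vertical separation Δz = 126.68 − 96.47 = 30.21 m.
|i_v| = |Δh| / Δz = 3.13 / 30.21 = 0.104.
Head is higher in the deep piezometer, so vertical flow is upward (discharge condition).

|i_v| ≈ 0.104; vertical flow is upward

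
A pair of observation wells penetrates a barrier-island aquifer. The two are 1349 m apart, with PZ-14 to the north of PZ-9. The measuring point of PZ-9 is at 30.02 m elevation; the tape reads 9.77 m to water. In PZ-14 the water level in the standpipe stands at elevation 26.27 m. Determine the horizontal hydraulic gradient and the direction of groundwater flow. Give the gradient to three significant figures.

i ≈ 0.00446; groundwater flows toward the south

Total head at PZ-9: h = 30.02 − 9.77 = 20.25 m.
Total head at PZ-14: h = 26.27 m (water level in the piezometer is the total head).
Head difference: h(PZ-9) − h(PZ-14) = 20.25 − 26.27 = -6.02 m.
Hydraulic gradient: i = |Δh| / L = 6.02 / 1349 = 0.00446.
Flow is from higher to lower head: from PZ-14 toward PZ-9, i.e. toward the south.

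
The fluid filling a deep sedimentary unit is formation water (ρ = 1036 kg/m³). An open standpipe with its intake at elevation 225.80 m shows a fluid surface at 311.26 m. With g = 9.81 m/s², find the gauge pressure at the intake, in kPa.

P ≈ 869 kPa

Pressure head ψ = h − z = 311.26 − 225.80 = 85.46 m.
P = ρgψ = 1036 × 9.81 × 85.46 = 868544 Pa ≈ 869 kPa.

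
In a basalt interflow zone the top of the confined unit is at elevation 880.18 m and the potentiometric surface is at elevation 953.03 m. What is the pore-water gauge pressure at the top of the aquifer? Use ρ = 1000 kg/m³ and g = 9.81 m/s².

Pressure head at the aquifer top: ψ = h − z = 953.03 − 880.18 = 72.85 m.
P = ρgψ = 1000 × 9.81 × 72.85 = 714659 Pa ≈ 715 kPa.

P ≈ 715 kPa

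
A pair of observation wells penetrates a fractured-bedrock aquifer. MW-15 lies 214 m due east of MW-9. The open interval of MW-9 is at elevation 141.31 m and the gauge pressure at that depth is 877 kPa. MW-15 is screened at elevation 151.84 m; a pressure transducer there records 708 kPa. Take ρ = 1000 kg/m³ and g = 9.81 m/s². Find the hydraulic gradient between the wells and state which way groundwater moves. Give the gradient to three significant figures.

Pressure head at MW-9: ψ = P/(ρg) = 877×1000 / (1000 × 9.81) = 89.40 m.
Total head at MW-9: h = z + ψ = 141.31 + 89.40 = 230.71 m.
Pressure head at MW-15: ψ = P/(ρg) = 708×1000 / (1000 × 9.81) = 72.17 m.
Total head at MW-15: h = z + ψ = 151.84 + 72.17 = 224.01 m.
Head difference: h(MW-9) − h(MW-15) = 230.71 − 224.01 = 6.70 m.
Hydraulic gradient: i = |Δh| / L = 6.70 / 214 = 0.0313.
Flow is from higher to lower head: from MW-9 toward MW-15, i.e. toward the east.

i ≈ 0.0313; groundwater flows toward the east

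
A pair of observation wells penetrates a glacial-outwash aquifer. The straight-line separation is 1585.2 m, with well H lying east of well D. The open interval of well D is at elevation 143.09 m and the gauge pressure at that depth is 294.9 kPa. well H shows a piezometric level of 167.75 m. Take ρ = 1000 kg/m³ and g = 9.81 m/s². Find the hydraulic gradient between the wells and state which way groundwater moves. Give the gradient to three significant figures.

i ≈ 0.00341; groundwater flows toward the east

Pressure head at well D: ψ = P/(ρg) = 294.9×1000 / (1000 × 9.81) = 30.06 m.
Total head at well D: h = z + ψ = 143.09 + 30.06 = 173.15 m.
Total head at well H: h = 167.75 m (water level in the piezometer is the total head).
Head difference: h(well D) − h(well H) = 173.15 − 167.75 = 5.40 m.
Hydraulic gradient: i = |Δh| / L = 5.40 / 1585.2 = 0.00341.
Flow is from higher to lower head: from well D toward well H, i.e. toward the east.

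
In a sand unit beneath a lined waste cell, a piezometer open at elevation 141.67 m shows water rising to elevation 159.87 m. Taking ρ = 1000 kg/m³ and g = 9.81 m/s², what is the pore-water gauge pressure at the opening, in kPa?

Pressure head ψ = h − z = 159.87 − 141.67 = 18.20 m.
P = ρgψ = 1000 × 9.81 × 18.20 = 178542 Pa ≈ 179 kPa.

P ≈ 179 kPa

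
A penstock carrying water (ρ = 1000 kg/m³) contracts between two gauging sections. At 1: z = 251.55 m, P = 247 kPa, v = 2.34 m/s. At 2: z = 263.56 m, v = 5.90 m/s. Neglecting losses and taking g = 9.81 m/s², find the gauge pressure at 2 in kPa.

Pressure head at 1: ψ₁ = P₁/(ρg) = 247×1000 / (1000 × 9.81) = 25.18 m.
Velocity heads: v₁²/2g = 2.34²/19.62 = 0.279 m; v₂²/2g = 5.90²/19.62 = 1.774 m.
Total head H = z₁ + ψ₁ + v₁²/2g = 251.55 + 25.18 + 0.279 = 277.01 m.
ψ₂ = H − z₂ − v₂²/2g = 277.01 − 263.56 − 1.774 = 11.68 m.
P₂ = ρgψ₂ = 1000 × 9.81 × 11.68 ≈ 115 kPa.

P₂ ≈ 115 kPa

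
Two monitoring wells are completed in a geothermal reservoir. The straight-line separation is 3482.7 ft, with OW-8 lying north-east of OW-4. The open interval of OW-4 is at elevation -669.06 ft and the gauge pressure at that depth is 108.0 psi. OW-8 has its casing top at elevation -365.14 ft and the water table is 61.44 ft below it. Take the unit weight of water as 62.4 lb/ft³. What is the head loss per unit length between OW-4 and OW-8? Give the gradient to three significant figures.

Pressure head at OW-4: ψ = 144·P/γ = 144 × 108.0 / 62.4 = 249.23 ft.
Total head at OW-4: h = z + ψ = -669.06 + 249.23 = -419.83 ft.
Total head at OW-8: h = -365.14 − 61.44 = -426.58 ft.
Head difference: h(OW-4) − h(OW-8) = -419.83 − (-426.58) = 6.75 ft.
Hydraulic gradient: i = |Δh| / L = 6.75 / 3482.7 = 0.00194.

i ≈ 0.00194 ft/ft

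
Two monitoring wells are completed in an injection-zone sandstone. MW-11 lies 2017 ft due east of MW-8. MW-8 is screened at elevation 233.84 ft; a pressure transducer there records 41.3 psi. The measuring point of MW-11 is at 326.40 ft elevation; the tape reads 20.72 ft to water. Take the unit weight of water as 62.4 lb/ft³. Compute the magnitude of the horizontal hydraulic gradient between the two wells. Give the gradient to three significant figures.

Pressure head at MW-8: ψ = 144·P/γ = 144 × 41.3 / 62.4 = 95.31 ft.
Total head at MW-8: h = z + ψ = 233.84 + 95.31 = 329.15 ft.
Total head at MW-11: h = 326.40 − 20.72 = 305.68 ft.
Head difference: h(MW-8) − h(MW-11) = 329.15 − 305.68 = 23.47 ft.
Hydraulic gradient: i = |Δh| / L = 23.47 / 2017 = 0.0116.

i ≈ 0.0116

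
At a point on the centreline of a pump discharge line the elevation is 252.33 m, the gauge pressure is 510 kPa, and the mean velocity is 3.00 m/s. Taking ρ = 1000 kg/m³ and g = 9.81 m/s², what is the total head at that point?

Pressure head ψ = P/(ρg) = 510×1000 / (1000 × 9.81) = 51.99 m.
Velocity head = v²/(2g) = 3.00² / (2 × 9.81) = 0.459 m.
h = z + ψ + v²/(2g) = 252.33 + 51.99 + 0.459 = 304.78 m.

h ≈ 304.78 m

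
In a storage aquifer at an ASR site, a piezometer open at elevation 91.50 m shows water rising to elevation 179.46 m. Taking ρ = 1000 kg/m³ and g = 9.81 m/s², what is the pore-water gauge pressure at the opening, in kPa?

P ≈ 863 kPa

Pressure head ψ = h − z = 179.46 − 91.50 = 87.96 m.
P = ρgψ = 1000 × 9.81 × 87.96 = 862888 Pa ≈ 863 kPa.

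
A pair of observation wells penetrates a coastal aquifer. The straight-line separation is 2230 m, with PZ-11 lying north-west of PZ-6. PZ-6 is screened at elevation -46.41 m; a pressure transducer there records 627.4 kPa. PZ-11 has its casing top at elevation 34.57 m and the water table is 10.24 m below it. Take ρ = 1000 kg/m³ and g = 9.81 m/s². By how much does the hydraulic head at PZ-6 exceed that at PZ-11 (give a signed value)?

Pressure head at PZ-6: ψ = P/(ρg) = 627.4×1000 / (1000 × 9.81) = 63.96 m.
Total head at PZ-6: h = z + ψ = -46.41 + 63.96 = 17.55 m.
Total head at PZ-11: h = 34.57 − 10.24 = 24.33 m.
Head difference: h(PZ-6) − h(PZ-11) = 17.55 − 24.33 = -6.78 m.

Δh ≈ -6.78 m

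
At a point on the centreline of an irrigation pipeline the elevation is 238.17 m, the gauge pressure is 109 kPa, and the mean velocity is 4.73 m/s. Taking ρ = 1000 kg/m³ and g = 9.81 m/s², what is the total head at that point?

h ≈ 250.42 m

Pressure head ψ = P/(ρg) = 109×1000 / (1000 × 9.81) = 11.11 m.
Velocity head = v²/(2g) = 4.73² / (2 × 9.81) = 1.140 m.
h = z + ψ + v²/(2g) = 238.17 + 11.11 + 1.140 = 250.42 m.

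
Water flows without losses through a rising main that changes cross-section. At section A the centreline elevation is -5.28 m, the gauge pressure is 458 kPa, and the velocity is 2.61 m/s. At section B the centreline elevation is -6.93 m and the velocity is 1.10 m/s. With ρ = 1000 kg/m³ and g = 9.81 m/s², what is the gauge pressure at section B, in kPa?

Pressure head at A: ψ₁ = P₁/(ρg) = 458×1000 / (1000 × 9.81) = 46.69 m.
Velocity heads: v₁²/2g = 2.61²/19.62 = 0.347 m; v₂²/2g = 1.10²/19.62 = 0.062 m.
Total head H = z₁ + ψ₁ + v₁²/2g = -5.28 + 46.69 + 0.347 = 41.76 m.
ψ₂ = H − z₂ − v₂²/2g = 41.76 − (-6.93) − 0.062 = 48.63 m.
P₂ = ρgψ₂ = 1000 × 9.81 × 48.63 ≈ 477 kPa.

P₂ ≈ 477 kPa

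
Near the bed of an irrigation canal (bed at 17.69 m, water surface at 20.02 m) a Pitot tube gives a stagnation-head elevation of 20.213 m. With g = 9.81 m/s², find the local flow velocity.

v ≈ 1.95 m/s

Near the bed, under hydrostatic conditions, the piezometric head (z + ψ) equals the free-surface elevation, 20.02 m.
Velocity head = total − piezometric = 20.213 − 20.02 = 0.193 m.
v = √(2g·h_v) = √(2 × 9.81 × 0.193) = 1.95 m/s.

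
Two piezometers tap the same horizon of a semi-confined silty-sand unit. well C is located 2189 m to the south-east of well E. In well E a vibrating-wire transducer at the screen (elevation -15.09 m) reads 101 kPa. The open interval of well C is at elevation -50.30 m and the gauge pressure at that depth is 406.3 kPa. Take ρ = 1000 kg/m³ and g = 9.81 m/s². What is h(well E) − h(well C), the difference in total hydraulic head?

Δh ≈ 4.09 m

Pressure head at well E: ψ = P/(ρg) = 101×1000 / (1000 × 9.81) = 10.30 m.
Total head at well E: h = z + ψ = -15.09 + 10.30 = -4.79 m.
Pressure head at well C: ψ = P/(ρg) = 406.3×1000 / (1000 × 9.81) = 41.42 m.
Total head at well C: h = z + ψ = -50.30 + 41.42 = -8.88 m.
Head difference: h(well E) − h(well C) = -4.79 − (-8.88) = 4.09 m.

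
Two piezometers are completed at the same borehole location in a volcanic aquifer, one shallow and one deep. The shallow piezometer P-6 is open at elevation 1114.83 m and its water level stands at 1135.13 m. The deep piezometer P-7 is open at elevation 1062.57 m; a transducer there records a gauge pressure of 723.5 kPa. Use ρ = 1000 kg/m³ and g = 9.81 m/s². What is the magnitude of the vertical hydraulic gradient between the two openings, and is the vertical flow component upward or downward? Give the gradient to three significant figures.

|i_v| ≈ 0.0228; vertical flow is upward

Total head at P-6: h = 1135.13 m (water level in the standpipe).
Pressure head at P-7: ψ = P/(ρg) = 723.5×1000 / (1000 × 9.81) = 73.75 m.
Total head at P-7: h = z + ψ = 1062.57 + 73.75 = 1136.32 m.
Δh = h(P-6) − h(P-7) = 1135.13 − 1136.32 = -1.19 m.
Vertical separation Δz = 1114.83 − 1062.57 = 52.26 m.
|i_v| = |Δh| / Δz = 1.19 / 52.26 = 0.0228.
Head is higher in the deep piezometer, so vertical flow is upward (discharge condition).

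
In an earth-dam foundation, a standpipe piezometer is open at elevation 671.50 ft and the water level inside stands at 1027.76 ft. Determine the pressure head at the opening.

ψ ≈ 356.26 ft

Total head h = 1027.76 ft (the water-surface elevation in the piezometer).
Pressure head ψ = h − z = 1027.76 − 671.50 = 356.26 ft.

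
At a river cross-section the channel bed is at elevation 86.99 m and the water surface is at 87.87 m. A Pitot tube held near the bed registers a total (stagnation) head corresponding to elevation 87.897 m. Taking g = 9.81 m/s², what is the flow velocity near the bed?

Near the bed, under hydrostatic conditions, the piezometric head (z + ψ) equals the free-surface elevation, 87.87 m.
Velocity head = total − piezometric = 87.897 − 87.87 = 0.027 m.
v = √(2g·h_v) = √(2 × 9.81 × 0.027) = 0.728 m/s.

v ≈ 0.728 m/s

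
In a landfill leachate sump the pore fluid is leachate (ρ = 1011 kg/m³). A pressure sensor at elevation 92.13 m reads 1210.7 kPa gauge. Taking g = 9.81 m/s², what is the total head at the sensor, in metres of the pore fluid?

ψ = P/(ρg) = 1210.7×1000 / (1011 × 9.81) = 122.07 m.
h = z + ψ = 92.13 + 122.07 = 214.20 m.

h ≈ 214.20 m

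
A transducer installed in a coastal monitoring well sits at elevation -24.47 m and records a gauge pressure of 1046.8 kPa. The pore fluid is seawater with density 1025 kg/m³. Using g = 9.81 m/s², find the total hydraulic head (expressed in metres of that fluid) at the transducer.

ψ = P/(ρg) = 1046.8×1000 / (1025 × 9.81) = 104.10 m.
h = z + ψ = -24.47 + 104.10 = 79.63 m.

h ≈ 79.63 m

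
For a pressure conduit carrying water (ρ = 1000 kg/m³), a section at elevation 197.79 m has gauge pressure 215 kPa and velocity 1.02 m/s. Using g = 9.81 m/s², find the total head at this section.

Pressure head ψ = P/(ρg) = 215×1000 / (1000 × 9.81) = 21.92 m.
Velocity head = v²/(2g) = 1.02² / (2 × 9.81) = 0.053 m.
h = z + ψ + v²/(2g) = 197.79 + 21.92 + 0.053 = 219.76 m.

h ≈ 219.76 m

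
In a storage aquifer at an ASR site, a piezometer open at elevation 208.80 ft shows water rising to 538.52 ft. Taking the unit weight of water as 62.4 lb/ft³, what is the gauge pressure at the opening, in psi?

P ≈ 143 psi

Pressure head ψ = h − z = 538.52 − 208.80 = 329.72 ft.
P = γ·ψ / 144 = 62.4 × 329.72 / 144 = 143 psi.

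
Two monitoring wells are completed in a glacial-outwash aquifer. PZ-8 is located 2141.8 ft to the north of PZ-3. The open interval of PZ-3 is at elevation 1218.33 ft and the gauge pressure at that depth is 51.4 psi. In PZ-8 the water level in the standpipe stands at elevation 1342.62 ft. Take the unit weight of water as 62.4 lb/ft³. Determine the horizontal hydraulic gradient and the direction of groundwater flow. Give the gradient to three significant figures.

i ≈ 0.00265; groundwater flows toward the south

Pressure head at PZ-3: ψ = 144·P/γ = 144 × 51.4 / 62.4 = 118.62 ft.
Total head at PZ-3: h = z + ψ = 1218.33 + 118.62 = 1336.95 ft.
Total head at PZ-8: h = 1342.62 ft (water level in the piezometer is the total head).
Head difference: h(PZ-3) − h(PZ-8) = 1336.95 − 1342.62 = -5.67 ft.
Hydraulic gradient: i = |Δh| / L = 5.67 / 2141.8 = 0.00265.
Flow is from higher to lower head: from PZ-8 toward PZ-3, i.e. toward the south.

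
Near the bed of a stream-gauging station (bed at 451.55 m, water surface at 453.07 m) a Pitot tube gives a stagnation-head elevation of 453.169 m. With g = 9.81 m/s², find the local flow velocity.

Near the bed, under hydrostatic conditions, the piezometric head (z + ψ) equals the free-surface elevation, 453.07 m.
Velocity head = total − piezometric = 453.169 − 453.07 = 0.099 m.
v = √(2g·h_v) = √(2 × 9.81 × 0.099) = 1.39 m/s.

v ≈ 1.39 m/s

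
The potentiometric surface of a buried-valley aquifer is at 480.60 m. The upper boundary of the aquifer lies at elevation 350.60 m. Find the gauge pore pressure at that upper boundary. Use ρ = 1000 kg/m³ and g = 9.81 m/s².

Pressure head at the aquifer top: ψ = h − z = 480.60 − 350.60 = 130.00 m.
P = ρgψ = 1000 × 9.81 × 130.00 = 1275300 Pa ≈ 1280 kPa.

P ≈ 1280 kPa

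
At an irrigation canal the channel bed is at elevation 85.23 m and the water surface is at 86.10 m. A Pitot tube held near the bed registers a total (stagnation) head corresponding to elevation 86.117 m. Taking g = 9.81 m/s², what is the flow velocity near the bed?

Near the bed, under hydrostatic conditions, the piezometric head (z + ψ) equals the free-surface elevation, 86.10 m.
Velocity head = total − piezometric = 86.117 − 86.10 = 0.017 m.
v = √(2g·h_v) = √(2 × 9.81 × 0.017) = 0.578 m/s.

v ≈ 0.578 m/s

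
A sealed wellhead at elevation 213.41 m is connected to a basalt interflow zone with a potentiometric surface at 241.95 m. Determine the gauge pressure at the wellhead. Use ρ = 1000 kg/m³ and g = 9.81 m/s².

Head above the cap: Δh = 241.95 − 213.41 = 28.54 m.
P = ρgΔh = 1000 × 9.81 × 28.54 = 279977 Pa ≈ 280 kPa.

P ≈ 280 kPa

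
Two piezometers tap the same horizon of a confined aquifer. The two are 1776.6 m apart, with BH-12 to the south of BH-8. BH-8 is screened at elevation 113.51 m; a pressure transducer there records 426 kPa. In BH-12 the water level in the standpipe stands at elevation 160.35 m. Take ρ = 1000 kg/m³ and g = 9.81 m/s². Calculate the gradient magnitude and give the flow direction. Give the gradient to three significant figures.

Pressure head at BH-8: ψ = P/(ρg) = 426×1000 / (1000 × 9.81) = 43.43 m.
Total head at BH-8: h = z + ψ = 113.51 + 43.43 = 156.94 m.
Total head at BH-12: h = 160.35 m (water level in the piezometer is the total head).
Head difference: h(BH-8) − h(BH-12) = 156.94 − 160.35 = -3.41 m.
Hydraulic gradient: i = |Δh| / L = 3.41 / 1776.6 = 0.00192.
Flow is from higher to lower head: from BH-12 toward BH-8, i.e. toward the north.

i ≈ 0.00192; groundwater flows toward the north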